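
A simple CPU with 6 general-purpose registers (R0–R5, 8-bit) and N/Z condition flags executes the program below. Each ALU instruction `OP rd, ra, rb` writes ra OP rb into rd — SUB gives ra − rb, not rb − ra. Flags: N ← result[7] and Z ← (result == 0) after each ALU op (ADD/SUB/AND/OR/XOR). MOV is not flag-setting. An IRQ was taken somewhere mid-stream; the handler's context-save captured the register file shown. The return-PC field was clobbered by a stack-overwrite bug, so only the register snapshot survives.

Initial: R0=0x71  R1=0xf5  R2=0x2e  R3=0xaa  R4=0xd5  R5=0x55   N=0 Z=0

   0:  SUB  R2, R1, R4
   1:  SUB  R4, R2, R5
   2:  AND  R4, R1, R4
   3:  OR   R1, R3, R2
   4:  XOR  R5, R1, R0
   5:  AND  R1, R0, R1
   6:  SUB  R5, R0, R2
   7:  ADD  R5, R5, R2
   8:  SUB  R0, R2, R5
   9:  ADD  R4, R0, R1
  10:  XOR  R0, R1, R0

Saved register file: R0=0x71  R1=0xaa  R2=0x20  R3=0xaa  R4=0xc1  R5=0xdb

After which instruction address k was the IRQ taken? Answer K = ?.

after  0: R0=0x71 R1=0xf5 R2=0x20 R3=0xaa R4=0xd5 R5=0x55  N=0 Z=0
after  1: R0=0x71 R1=0xf5 R2=0x20 R3=0xaa R4=0xcb R5=0x55  N=1 Z=0
after  2: R0=0x71 R1=0xf5 R2=0x20 R3=0xaa R4=0xc1 R5=0x55  N=1 Z=0
after  3: R0=0x71 R1=0xaa R2=0x20 R3=0xaa R4=0xc1 R5=0x55  N=1 Z=0
after  4: R0=0x71 R1=0xaa R2=0x20 R3=0xaa R4=0xc1 R5=0xdb  N=1 Z=0
-- IRQ taken; context saved, return-PC = 5 --

K = 4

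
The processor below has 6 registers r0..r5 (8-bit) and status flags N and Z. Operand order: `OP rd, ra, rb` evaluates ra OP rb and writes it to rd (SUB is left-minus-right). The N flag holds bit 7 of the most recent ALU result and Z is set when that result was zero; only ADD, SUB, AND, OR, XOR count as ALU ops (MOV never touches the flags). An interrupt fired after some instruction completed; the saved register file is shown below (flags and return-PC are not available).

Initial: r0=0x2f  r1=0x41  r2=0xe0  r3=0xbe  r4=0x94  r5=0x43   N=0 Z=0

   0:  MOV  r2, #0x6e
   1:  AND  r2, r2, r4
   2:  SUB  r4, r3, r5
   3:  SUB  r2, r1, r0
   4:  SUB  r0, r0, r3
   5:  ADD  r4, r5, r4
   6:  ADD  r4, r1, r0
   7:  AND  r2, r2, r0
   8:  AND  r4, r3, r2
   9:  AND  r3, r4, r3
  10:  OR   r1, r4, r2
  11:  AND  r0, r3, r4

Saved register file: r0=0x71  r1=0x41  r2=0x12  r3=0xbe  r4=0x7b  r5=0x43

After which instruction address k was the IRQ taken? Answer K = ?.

K = 4

after  0: r0=0x2f r1=0x41 r2=0x6e r3=0xbe r4=0x94 r5=0x43  N=0 Z=0
after  1: r0=0x2f r1=0x41 r2=0x04 r3=0xbe r4=0x94 r5=0x43  N=0 Z=0
after  2: r0=0x2f r1=0x41 r2=0x04 r3=0xbe r4=0x7b r5=0x43  N=0 Z=0
after  3: r0=0x2f r1=0x41 r2=0x12 r3=0xbe r4=0x7b r5=0x43  N=0 Z=0
after  4: r0=0x71 r1=0x41 r2=0x12 r3=0xbe r4=0x7b r5=0x43  N=0 Z=0
-- IRQ taken; context saved, return-PC = 5 --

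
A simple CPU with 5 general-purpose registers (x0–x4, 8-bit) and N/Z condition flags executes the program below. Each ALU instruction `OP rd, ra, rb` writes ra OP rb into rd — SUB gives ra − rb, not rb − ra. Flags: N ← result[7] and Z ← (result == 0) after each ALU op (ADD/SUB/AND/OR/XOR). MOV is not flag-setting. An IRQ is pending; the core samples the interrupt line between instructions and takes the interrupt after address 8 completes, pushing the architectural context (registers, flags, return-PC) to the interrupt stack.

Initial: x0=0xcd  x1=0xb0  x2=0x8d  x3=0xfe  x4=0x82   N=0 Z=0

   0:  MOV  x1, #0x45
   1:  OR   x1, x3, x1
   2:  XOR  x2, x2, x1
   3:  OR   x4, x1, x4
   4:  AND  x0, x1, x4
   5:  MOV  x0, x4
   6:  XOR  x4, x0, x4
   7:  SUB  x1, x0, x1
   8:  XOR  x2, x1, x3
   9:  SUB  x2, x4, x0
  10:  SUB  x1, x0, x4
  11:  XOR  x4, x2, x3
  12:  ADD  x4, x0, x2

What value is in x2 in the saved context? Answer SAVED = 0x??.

after  0: x0=0xcd x1=0x45 x2=0x8d x3=0xfe x4=0x82  N=0 Z=0
after  1: x0=0xcd x1=0xff x2=0x8d x3=0xfe x4=0x82  N=1 Z=0
after  2: x0=0xcd x1=0xff x2=0x72 x3=0xfe x4=0x82  N=0 Z=0
after  3: x0=0xcd x1=0xff x2=0x72 x3=0xfe x4=0xff  N=1 Z=0
after  4: x0=0xff x1=0xff x2=0x72 x3=0xfe x4=0xff  N=1 Z=0
after  5: x0=0xff x1=0xff x2=0x72 x3=0xfe x4=0xff  N=1 Z=0
after  6: x0=0xff x1=0xff x2=0x72 x3=0xfe x4=0x00  N=0 Z=1
after  7: x0=0xff x1=0x00 x2=0x72 x3=0xfe x4=0x00  N=0 Z=1
after  8: x0=0xff x1=0x00 x2=0xfe x3=0xfe x4=0x00  N=1 Z=0
-- IRQ taken; context saved, return-PC = 9 --

SAVED = 0xfe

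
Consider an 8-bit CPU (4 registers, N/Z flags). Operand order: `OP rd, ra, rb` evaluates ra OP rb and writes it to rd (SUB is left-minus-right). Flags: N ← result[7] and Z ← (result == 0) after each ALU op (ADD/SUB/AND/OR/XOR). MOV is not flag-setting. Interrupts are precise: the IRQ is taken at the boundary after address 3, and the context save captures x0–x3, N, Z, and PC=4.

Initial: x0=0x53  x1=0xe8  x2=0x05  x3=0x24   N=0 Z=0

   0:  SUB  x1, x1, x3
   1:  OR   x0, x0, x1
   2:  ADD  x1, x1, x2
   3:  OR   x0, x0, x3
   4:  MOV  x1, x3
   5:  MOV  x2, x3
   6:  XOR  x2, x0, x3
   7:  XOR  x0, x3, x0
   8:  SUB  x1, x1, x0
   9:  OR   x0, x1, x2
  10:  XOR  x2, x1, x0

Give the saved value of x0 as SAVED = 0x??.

SAVED = 0xf7

after  0: x0=0x53 x1=0xc4 x2=0x05 x3=0x24  N=1 Z=0
after  1: x0=0xd7 x1=0xc4 x2=0x05 x3=0x24  N=1 Z=0
after  2: x0=0xd7 x1=0xc9 x2=0x05 x3=0x24  N=1 Z=0
after  3: x0=0xf7 x1=0xc9 x2=0x05 x3=0x24  N=1 Z=0
-- IRQ taken; context saved, return-PC = 4 --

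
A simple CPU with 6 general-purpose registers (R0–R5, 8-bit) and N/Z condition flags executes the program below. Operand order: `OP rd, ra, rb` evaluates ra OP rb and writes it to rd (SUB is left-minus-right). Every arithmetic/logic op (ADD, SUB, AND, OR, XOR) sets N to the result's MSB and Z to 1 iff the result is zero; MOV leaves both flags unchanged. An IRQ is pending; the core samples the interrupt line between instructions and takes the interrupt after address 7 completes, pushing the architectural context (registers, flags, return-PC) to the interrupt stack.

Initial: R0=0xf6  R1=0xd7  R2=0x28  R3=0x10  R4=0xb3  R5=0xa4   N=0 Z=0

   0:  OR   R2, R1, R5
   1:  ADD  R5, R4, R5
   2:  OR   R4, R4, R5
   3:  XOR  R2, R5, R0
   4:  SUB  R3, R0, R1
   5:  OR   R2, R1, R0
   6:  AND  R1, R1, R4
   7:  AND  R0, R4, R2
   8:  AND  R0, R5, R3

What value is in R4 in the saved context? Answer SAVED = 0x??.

SAVED = 0xf7

after  0: R0=0xf6 R1=0xd7 R2=0xf7 R3=0x10 R4=0xb3 R5=0xa4  N=1 Z=0
after  1: R0=0xf6 R1=0xd7 R2=0xf7 R3=0x10 R4=0xb3 R5=0x57  N=0 Z=0
after  2: R0=0xf6 R1=0xd7 R2=0xf7 R3=0x10 R4=0xf7 R5=0x57  N=1 Z=0
after  3: R0=0xf6 R1=0xd7 R2=0xa1 R3=0x10 R4=0xf7 R5=0x57  N=1 Z=0
after  4: R0=0xf6 R1=0xd7 R2=0xa1 R3=0x1f R4=0xf7 R5=0x57  N=0 Z=0
after  5: R0=0xf6 R1=0xd7 R2=0xf7 R3=0x1f R4=0xf7 R5=0x57  N=1 Z=0
after  6: R0=0xf6 R1=0xd7 R2=0xf7 R3=0x1f R4=0xf7 R5=0x57  N=1 Z=0
after  7: R0=0xf7 R1=0xd7 R2=0xf7 R3=0x1f R4=0xf7 R5=0x57  N=1 Z=0
-- IRQ taken; context saved, return-PC = 8 --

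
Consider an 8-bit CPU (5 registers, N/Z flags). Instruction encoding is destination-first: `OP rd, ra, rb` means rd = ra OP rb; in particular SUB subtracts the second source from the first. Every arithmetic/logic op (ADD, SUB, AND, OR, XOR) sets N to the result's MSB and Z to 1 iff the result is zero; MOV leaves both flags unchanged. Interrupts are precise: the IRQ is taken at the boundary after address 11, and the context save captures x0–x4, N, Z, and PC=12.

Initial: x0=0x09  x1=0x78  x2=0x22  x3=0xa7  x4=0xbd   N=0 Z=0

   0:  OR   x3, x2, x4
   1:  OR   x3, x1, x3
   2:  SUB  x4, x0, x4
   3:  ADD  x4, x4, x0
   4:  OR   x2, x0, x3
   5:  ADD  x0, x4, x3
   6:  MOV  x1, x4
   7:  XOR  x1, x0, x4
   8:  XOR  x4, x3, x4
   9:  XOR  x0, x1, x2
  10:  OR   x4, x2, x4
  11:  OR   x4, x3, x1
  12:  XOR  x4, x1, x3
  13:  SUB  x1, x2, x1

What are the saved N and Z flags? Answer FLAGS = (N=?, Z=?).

after  0: x0=0x09 x1=0x78 x2=0x22 x3=0xbf x4=0xbd  N=1 Z=0
after  1: x0=0x09 x1=0x78 x2=0x22 x3=0xff x4=0xbd  N=1 Z=0
after  2: x0=0x09 x1=0x78 x2=0x22 x3=0xff x4=0x4c  N=0 Z=0
after  3: x0=0x09 x1=0x78 x2=0x22 x3=0xff x4=0x55  N=0 Z=0
after  4: x0=0x09 x1=0x78 x2=0xff x3=0xff x4=0x55  N=1 Z=0
after  5: x0=0x54 x1=0x78 x2=0xff x3=0xff x4=0x55  N=0 Z=0
after  6: x0=0x54 x1=0x55 x2=0xff x3=0xff x4=0x55  N=0 Z=0
after  7: x0=0x54 x1=0x01 x2=0xff x3=0xff x4=0x55  N=0 Z=0
after  8: x0=0x54 x1=0x01 x2=0xff x3=0xff x4=0xaa  N=1 Z=0
after  9: x0=0xfe x1=0x01 x2=0xff x3=0xff x4=0xaa  N=1 Z=0
after 10: x0=0xfe x1=0x01 x2=0xff x3=0xff x4=0xff  N=1 Z=0
after 11: x0=0xfe x1=0x01 x2=0xff x3=0xff x4=0xff  N=1 Z=0
-- IRQ taken; context saved, return-PC = 12 --

FLAGS = (N=1, Z=0)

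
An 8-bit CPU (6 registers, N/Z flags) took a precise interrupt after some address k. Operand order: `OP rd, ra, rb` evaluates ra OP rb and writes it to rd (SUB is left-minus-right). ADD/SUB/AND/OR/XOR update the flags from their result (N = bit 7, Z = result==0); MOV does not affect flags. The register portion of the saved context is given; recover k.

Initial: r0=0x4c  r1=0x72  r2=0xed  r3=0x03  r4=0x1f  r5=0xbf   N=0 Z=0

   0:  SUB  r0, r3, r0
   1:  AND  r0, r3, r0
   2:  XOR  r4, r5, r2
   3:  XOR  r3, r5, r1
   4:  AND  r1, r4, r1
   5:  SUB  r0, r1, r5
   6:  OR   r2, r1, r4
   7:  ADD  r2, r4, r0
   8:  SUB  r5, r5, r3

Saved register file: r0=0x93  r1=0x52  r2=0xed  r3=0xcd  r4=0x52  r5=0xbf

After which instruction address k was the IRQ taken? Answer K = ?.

after  0: r0=0xb7 r1=0x72 r2=0xed r3=0x03 r4=0x1f r5=0xbf  N=1 Z=0
after  1: r0=0x03 r1=0x72 r2=0xed r3=0x03 r4=0x1f r5=0xbf  N=0 Z=0
after  2: r0=0x03 r1=0x72 r2=0xed r3=0x03 r4=0x52 r5=0xbf  N=0 Z=0
after  3: r0=0x03 r1=0x72 r2=0xed r3=0xcd r4=0x52 r5=0xbf  N=1 Z=0
after  4: r0=0x03 r1=0x52 r2=0xed r3=0xcd r4=0x52 r5=0xbf  N=0 Z=0
after  5: r0=0x93 r1=0x52 r2=0xed r3=0xcd r4=0x52 r5=0xbf  N=1 Z=0
-- IRQ taken; context saved, return-PC = 6 --

K = 5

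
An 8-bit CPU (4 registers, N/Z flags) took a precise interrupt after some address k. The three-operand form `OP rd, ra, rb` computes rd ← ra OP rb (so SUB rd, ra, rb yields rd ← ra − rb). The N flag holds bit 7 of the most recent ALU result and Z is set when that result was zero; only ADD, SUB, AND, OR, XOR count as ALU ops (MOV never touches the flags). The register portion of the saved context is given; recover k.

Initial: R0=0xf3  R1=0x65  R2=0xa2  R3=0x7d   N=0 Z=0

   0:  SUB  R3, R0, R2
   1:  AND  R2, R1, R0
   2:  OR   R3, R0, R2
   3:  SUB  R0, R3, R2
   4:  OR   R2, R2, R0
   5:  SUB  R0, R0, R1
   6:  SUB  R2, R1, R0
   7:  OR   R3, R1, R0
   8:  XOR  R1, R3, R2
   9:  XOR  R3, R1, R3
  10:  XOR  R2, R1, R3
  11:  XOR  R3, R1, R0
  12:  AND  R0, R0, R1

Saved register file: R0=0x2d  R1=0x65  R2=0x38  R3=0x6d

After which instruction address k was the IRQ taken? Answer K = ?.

K = 7

after  0: R0=0xf3 R1=0x65 R2=0xa2 R3=0x51  N=0 Z=0
after  1: R0=0xf3 R1=0x65 R2=0x61 R3=0x51  N=0 Z=0
after  2: R0=0xf3 R1=0x65 R2=0x61 R3=0xf3  N=1 Z=0
after  3: R0=0x92 R1=0x65 R2=0x61 R3=0xf3  N=1 Z=0
after  4: R0=0x92 R1=0x65 R2=0xf3 R3=0xf3  N=1 Z=0
after  5: R0=0x2d R1=0x65 R2=0xf3 R3=0xf3  N=0 Z=0
after  6: R0=0x2d R1=0x65 R2=0x38 R3=0xf3  N=0 Z=0
after  7: R0=0x2d R1=0x65 R2=0x38 R3=0x6d  N=0 Z=0
-- IRQ taken; context saved, return-PC = 8 --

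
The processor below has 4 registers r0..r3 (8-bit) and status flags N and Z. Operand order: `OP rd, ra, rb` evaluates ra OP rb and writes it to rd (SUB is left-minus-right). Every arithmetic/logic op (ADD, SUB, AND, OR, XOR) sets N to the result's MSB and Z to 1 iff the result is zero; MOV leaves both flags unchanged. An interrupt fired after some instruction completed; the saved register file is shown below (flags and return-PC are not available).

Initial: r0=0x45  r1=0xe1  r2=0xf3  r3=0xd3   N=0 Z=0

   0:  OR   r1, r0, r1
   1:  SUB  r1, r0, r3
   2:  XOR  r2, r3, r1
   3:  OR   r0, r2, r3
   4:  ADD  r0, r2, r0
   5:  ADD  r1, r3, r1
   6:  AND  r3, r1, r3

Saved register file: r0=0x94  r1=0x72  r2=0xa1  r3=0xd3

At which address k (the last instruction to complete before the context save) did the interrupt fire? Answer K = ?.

K = 4

after  0: r0=0x45 r1=0xe5 r2=0xf3 r3=0xd3  N=1 Z=0
after  1: r0=0x45 r1=0x72 r2=0xf3 r3=0xd3  N=0 Z=0
after  2: r0=0x45 r1=0x72 r2=0xa1 r3=0xd3  N=1 Z=0
after  3: r0=0xf3 r1=0x72 r2=0xa1 r3=0xd3  N=1 Z=0
after  4: r0=0x94 r1=0x72 r2=0xa1 r3=0xd3  N=1 Z=0
-- IRQ taken; context saved, return-PC = 5 --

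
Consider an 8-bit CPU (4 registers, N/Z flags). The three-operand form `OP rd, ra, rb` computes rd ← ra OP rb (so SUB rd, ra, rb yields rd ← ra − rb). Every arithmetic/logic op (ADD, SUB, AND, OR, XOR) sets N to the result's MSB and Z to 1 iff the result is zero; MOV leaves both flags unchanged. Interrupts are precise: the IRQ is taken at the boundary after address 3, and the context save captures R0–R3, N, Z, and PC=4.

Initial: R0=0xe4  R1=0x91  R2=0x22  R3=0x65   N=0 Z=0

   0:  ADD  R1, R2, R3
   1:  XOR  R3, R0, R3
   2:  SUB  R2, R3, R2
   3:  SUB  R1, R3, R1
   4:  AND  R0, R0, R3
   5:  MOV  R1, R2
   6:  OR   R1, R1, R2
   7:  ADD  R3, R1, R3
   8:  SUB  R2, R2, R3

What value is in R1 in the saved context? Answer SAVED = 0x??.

SAVED = 0xfa

after  0: R0=0xe4 R1=0x87 R2=0x22 R3=0x65  N=1 Z=0
after  1: R0=0xe4 R1=0x87 R2=0x22 R3=0x81  N=1 Z=0
after  2: R0=0xe4 R1=0x87 R2=0x5f R3=0x81  N=0 Z=0
after  3: R0=0xe4 R1=0xfa R2=0x5f R3=0x81  N=1 Z=0
-- IRQ taken; context saved, return-PC = 4 --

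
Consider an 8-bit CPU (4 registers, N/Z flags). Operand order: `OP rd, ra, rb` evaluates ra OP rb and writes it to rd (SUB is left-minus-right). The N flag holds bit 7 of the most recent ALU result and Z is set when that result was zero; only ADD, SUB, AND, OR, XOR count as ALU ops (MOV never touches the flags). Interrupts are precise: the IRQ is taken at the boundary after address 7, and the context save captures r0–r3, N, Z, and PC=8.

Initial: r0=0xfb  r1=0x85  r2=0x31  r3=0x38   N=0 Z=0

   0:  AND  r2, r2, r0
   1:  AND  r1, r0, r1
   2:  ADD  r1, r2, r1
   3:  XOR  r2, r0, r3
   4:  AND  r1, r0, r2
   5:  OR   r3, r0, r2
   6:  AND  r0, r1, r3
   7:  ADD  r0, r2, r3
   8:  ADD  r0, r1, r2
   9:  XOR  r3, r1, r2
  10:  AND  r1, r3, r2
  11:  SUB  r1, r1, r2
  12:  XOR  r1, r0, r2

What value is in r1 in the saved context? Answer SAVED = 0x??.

after  0: r0=0xfb r1=0x85 r2=0x31 r3=0x38  N=0 Z=0
after  1: r0=0xfb r1=0x81 r2=0x31 r3=0x38  N=1 Z=0
after  2: r0=0xfb r1=0xb2 r2=0x31 r3=0x38  N=1 Z=0
after  3: r0=0xfb r1=0xb2 r2=0xc3 r3=0x38  N=1 Z=0
after  4: r0=0xfb r1=0xc3 r2=0xc3 r3=0x38  N=1 Z=0
after  5: r0=0xfb r1=0xc3 r2=0xc3 r3=0xfb  N=1 Z=0
after  6: r0=0xc3 r1=0xc3 r2=0xc3 r3=0xfb  N=1 Z=0
after  7: r0=0xbe r1=0xc3 r2=0xc3 r3=0xfb  N=1 Z=0
-- IRQ taken; context saved, return-PC = 8 --

SAVED = 0xc3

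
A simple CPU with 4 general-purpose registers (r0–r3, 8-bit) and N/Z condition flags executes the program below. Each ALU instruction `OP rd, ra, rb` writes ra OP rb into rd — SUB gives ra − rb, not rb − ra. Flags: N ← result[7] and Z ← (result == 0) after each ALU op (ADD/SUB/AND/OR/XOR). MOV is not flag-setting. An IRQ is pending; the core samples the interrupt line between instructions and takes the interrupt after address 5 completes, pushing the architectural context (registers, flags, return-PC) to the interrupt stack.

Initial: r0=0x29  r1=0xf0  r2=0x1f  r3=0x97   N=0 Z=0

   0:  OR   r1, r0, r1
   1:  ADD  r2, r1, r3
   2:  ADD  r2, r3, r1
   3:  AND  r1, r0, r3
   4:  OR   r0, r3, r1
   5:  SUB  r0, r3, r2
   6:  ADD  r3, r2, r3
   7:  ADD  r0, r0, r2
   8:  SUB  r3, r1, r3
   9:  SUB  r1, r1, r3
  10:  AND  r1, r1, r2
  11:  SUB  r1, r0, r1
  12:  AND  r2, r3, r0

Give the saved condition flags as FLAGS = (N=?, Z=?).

FLAGS = (N=0, Z=0)

after  0: r0=0x29 r1=0xf9 r2=0x1f r3=0x97  N=1 Z=0
after  1: r0=0x29 r1=0xf9 r2=0x90 r3=0x97  N=1 Z=0
after  2: r0=0x29 r1=0xf9 r2=0x90 r3=0x97  N=1 Z=0
after  3: r0=0x29 r1=0x01 r2=0x90 r3=0x97  N=0 Z=0
after  4: r0=0x97 r1=0x01 r2=0x90 r3=0x97  N=1 Z=0
after  5: r0=0x07 r1=0x01 r2=0x90 r3=0x97  N=0 Z=0
-- IRQ taken; context saved, return-PC = 6 --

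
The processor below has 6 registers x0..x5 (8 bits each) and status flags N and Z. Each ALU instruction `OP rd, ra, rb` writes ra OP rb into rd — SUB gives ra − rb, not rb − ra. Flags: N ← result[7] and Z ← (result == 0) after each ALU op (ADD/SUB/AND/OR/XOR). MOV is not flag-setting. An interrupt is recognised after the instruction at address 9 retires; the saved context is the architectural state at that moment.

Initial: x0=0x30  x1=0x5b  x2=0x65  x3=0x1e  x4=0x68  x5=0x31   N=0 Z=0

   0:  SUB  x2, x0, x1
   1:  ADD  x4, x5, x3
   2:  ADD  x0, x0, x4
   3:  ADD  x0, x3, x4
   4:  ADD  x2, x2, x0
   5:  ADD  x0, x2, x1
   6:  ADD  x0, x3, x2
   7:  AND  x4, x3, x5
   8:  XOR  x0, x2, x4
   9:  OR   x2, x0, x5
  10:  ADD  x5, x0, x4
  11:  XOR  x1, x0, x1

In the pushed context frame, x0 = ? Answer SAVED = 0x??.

after  0: x0=0x30 x1=0x5b x2=0xd5 x3=0x1e x4=0x68 x5=0x31  N=1 Z=0
after  1: x0=0x30 x1=0x5b x2=0xd5 x3=0x1e x4=0x4f x5=0x31  N=0 Z=0
after  2: x0=0x7f x1=0x5b x2=0xd5 x3=0x1e x4=0x4f x5=0x31  N=0 Z=0
after  3: x0=0x6d x1=0x5b x2=0xd5 x3=0x1e x4=0x4f x5=0x31  N=0 Z=0
after  4: x0=0x6d x1=0x5b x2=0x42 x3=0x1e x4=0x4f x5=0x31  N=0 Z=0
after  5: x0=0x9d x1=0x5b x2=0x42 x3=0x1e x4=0x4f x5=0x31  N=1 Z=0
after  6: x0=0x60 x1=0x5b x2=0x42 x3=0x1e x4=0x4f x5=0x31  N=0 Z=0
after  7: x0=0x60 x1=0x5b x2=0x42 x3=0x1e x4=0x10 x5=0x31  N=0 Z=0
after  8: x0=0x52 x1=0x5b x2=0x42 x3=0x1e x4=0x10 x5=0x31  N=0 Z=0
after  9: x0=0x52 x1=0x5b x2=0x73 x3=0x1e x4=0x10 x5=0x31  N=0 Z=0
-- IRQ taken; context saved, return-PC = 10 --

SAVED = 0x52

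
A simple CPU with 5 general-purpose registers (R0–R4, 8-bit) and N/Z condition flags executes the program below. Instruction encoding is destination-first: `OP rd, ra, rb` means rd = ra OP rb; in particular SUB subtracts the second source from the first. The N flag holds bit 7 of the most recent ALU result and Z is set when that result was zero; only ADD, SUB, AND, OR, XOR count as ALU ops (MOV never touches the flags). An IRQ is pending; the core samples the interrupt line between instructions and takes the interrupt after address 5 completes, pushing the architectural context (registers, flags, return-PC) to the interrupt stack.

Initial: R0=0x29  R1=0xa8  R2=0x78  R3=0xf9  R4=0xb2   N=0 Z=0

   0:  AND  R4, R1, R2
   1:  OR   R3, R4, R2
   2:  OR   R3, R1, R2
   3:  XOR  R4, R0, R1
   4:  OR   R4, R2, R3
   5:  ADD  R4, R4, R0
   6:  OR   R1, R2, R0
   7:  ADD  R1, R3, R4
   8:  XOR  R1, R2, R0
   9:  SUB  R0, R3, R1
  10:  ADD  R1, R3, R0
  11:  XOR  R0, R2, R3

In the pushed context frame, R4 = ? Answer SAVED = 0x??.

after  0: R0=0x29 R1=0xa8 R2=0x78 R3=0xf9 R4=0x28  N=0 Z=0
after  1: R0=0x29 R1=0xa8 R2=0x78 R3=0x78 R4=0x28  N=0 Z=0
after  2: R0=0x29 R1=0xa8 R2=0x78 R3=0xf8 R4=0x28  N=1 Z=0
after  3: R0=0x29 R1=0xa8 R2=0x78 R3=0xf8 R4=0x81  N=1 Z=0
after  4: R0=0x29 R1=0xa8 R2=0x78 R3=0xf8 R4=0xf8  N=1 Z=0
after  5: R0=0x29 R1=0xa8 R2=0x78 R3=0xf8 R4=0x21  N=0 Z=0
-- IRQ taken; context saved, return-PC = 6 --

SAVED = 0x21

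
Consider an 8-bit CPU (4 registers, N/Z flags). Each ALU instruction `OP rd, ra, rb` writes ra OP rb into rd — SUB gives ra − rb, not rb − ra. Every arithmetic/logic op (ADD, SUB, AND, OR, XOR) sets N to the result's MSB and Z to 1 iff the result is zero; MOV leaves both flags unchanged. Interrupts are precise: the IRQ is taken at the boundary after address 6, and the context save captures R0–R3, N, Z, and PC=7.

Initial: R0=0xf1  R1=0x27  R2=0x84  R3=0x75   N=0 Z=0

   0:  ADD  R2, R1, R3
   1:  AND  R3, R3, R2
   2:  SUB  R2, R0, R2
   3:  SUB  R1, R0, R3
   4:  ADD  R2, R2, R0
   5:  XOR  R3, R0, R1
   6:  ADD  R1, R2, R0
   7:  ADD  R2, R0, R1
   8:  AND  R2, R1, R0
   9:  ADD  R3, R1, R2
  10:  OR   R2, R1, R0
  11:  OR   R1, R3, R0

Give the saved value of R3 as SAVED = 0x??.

after  0: R0=0xf1 R1=0x27 R2=0x9c R3=0x75  N=1 Z=0
after  1: R0=0xf1 R1=0x27 R2=0x9c R3=0x14  N=0 Z=0
after  2: R0=0xf1 R1=0x27 R2=0x55 R3=0x14  N=0 Z=0
after  3: R0=0xf1 R1=0xdd R2=0x55 R3=0x14  N=1 Z=0
after  4: R0=0xf1 R1=0xdd R2=0x46 R3=0x14  N=0 Z=0
after  5: R0=0xf1 R1=0xdd R2=0x46 R3=0x2c  N=0 Z=0
after  6: R0=0xf1 R1=0x37 R2=0x46 R3=0x2c  N=0 Z=0
-- IRQ taken; context saved, return-PC = 7 --

SAVED = 0x2c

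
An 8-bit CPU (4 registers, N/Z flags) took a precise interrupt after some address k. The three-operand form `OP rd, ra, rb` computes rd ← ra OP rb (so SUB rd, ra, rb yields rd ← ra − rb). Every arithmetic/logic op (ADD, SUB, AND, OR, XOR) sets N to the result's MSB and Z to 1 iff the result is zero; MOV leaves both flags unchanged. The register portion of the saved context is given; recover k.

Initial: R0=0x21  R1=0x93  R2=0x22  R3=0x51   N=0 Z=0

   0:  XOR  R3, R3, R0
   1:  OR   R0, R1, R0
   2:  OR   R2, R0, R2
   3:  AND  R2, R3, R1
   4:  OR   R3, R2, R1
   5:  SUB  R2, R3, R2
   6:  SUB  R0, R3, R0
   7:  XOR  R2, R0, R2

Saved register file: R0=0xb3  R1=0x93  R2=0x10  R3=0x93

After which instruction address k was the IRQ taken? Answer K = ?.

after  0: R0=0x21 R1=0x93 R2=0x22 R3=0x70  N=0 Z=0
after  1: R0=0xb3 R1=0x93 R2=0x22 R3=0x70  N=1 Z=0
after  2: R0=0xb3 R1=0x93 R2=0xb3 R3=0x70  N=1 Z=0
after  3: R0=0xb3 R1=0x93 R2=0x10 R3=0x70  N=0 Z=0
after  4: R0=0xb3 R1=0x93 R2=0x10 R3=0x93  N=1 Z=0
-- IRQ taken; context saved, return-PC = 5 --

K = 4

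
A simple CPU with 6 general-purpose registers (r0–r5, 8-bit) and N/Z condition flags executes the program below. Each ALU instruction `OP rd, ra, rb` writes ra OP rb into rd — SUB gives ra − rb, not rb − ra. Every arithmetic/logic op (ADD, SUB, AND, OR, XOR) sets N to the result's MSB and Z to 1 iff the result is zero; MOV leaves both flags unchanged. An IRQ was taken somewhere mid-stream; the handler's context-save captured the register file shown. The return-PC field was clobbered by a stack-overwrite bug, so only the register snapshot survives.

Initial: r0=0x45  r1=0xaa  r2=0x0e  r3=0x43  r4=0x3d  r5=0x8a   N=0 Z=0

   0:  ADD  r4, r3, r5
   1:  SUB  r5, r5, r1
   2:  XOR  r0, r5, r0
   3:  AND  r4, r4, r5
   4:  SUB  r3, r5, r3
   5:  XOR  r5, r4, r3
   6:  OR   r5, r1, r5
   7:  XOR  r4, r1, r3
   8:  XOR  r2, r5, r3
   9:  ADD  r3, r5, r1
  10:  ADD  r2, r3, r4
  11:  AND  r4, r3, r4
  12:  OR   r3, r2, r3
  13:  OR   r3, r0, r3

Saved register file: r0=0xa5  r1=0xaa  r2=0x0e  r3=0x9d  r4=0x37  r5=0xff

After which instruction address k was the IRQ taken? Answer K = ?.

after  0: r0=0x45 r1=0xaa r2=0x0e r3=0x43 r4=0xcd r5=0x8a  N=1 Z=0
after  1: r0=0x45 r1=0xaa r2=0x0e r3=0x43 r4=0xcd r5=0xe0  N=1 Z=0
after  2: r0=0xa5 r1=0xaa r2=0x0e r3=0x43 r4=0xcd r5=0xe0  N=1 Z=0
after  3: r0=0xa5 r1=0xaa r2=0x0e r3=0x43 r4=0xc0 r5=0xe0  N=1 Z=0
after  4: r0=0xa5 r1=0xaa r2=0x0e r3=0x9d r4=0xc0 r5=0xe0  N=1 Z=0
after  5: r0=0xa5 r1=0xaa r2=0x0e r3=0x9d r4=0xc0 r5=0x5d  N=0 Z=0
after  6: r0=0xa5 r1=0xaa r2=0x0e r3=0x9d r4=0xc0 r5=0xff  N=1 Z=0
after  7: r0=0xa5 r1=0xaa r2=0x0e r3=0x9d r4=0x37 r5=0xff  N=0 Z=0
-- IRQ taken; context saved, return-PC = 8 --

K = 7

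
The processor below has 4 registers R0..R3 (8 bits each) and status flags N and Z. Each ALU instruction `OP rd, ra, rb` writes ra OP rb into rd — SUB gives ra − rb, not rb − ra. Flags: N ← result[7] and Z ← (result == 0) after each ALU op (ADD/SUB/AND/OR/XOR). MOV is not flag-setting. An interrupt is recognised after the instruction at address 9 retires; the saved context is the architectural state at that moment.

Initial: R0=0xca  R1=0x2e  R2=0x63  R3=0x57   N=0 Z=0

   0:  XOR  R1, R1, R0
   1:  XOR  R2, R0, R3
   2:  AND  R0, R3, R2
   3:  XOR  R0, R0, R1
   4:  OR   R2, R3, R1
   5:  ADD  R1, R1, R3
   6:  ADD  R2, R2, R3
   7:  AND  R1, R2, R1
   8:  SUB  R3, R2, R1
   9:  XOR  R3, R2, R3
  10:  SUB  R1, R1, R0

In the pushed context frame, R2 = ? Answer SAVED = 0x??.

SAVED = 0x4e

after  0: R0=0xca R1=0xe4 R2=0x63 R3=0x57  N=1 Z=0
after  1: R0=0xca R1=0xe4 R2=0x9d R3=0x57  N=1 Z=0
after  2: R0=0x15 R1=0xe4 R2=0x9d R3=0x57  N=0 Z=0
after  3: R0=0xf1 R1=0xe4 R2=0x9d R3=0x57  N=1 Z=0
after  4: R0=0xf1 R1=0xe4 R2=0xf7 R3=0x57  N=1 Z=0
after  5: R0=0xf1 R1=0x3b R2=0xf7 R3=0x57  N=0 Z=0
after  6: R0=0xf1 R1=0x3b R2=0x4e R3=0x57  N=0 Z=0
after  7: R0=0xf1 R1=0x0a R2=0x4e R3=0x57  N=0 Z=0
after  8: R0=0xf1 R1=0x0a R2=0x4e R3=0x44  N=0 Z=0
after  9: R0=0xf1 R1=0x0a R2=0x4e R3=0x0a  N=0 Z=0
-- IRQ taken; context saved, return-PC = 10 --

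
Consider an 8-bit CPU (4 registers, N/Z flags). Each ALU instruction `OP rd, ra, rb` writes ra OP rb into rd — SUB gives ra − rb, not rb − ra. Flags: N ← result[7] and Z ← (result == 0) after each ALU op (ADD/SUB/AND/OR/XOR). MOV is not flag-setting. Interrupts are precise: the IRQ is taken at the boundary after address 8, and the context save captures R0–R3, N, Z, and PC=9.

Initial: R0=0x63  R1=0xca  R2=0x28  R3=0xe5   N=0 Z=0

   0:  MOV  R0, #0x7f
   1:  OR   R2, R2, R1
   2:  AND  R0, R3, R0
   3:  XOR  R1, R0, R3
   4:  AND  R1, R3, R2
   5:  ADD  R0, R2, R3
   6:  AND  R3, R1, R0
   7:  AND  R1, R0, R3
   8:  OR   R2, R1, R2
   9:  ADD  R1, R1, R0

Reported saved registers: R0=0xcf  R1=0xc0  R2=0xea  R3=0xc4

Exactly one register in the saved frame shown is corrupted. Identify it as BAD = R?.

after  0: R0=0x7f R1=0xca R2=0x28 R3=0xe5  N=0 Z=0
after  1: R0=0x7f R1=0xca R2=0xea R3=0xe5  N=1 Z=0
after  2: R0=0x65 R1=0xca R2=0xea R3=0xe5  N=0 Z=0
after  3: R0=0x65 R1=0x80 R2=0xea R3=0xe5  N=1 Z=0
after  4: R0=0x65 R1=0xe0 R2=0xea R3=0xe5  N=1 Z=0
after  5: R0=0xcf R1=0xe0 R2=0xea R3=0xe5  N=1 Z=0
after  6: R0=0xcf R1=0xe0 R2=0xea R3=0xc0  N=1 Z=0
after  7: R0=0xcf R1=0xc0 R2=0xea R3=0xc0  N=1 Z=0
after  8: R0=0xcf R1=0xc0 R2=0xea R3=0xc0  N=1 Z=0
-- IRQ taken; context saved, return-PC = 9 --
mismatch: R3: reported 0xc4 vs actual 0xc0

BAD = R3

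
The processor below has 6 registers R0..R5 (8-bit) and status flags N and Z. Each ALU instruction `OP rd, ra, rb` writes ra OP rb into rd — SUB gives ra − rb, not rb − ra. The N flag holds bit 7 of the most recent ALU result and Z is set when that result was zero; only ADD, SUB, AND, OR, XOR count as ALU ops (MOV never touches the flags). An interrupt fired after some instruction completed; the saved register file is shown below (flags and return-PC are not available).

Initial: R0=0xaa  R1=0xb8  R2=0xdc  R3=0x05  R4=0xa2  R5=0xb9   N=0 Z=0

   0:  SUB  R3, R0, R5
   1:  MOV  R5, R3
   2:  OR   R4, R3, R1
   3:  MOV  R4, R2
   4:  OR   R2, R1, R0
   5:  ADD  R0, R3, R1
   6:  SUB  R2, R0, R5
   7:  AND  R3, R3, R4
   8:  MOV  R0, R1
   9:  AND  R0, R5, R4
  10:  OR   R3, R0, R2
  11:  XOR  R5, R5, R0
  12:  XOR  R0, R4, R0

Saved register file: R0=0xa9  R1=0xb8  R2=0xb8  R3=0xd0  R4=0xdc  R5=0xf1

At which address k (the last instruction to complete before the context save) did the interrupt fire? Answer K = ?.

after  0: R0=0xaa R1=0xb8 R2=0xdc R3=0xf1 R4=0xa2 R5=0xb9  N=1 Z=0
after  1: R0=0xaa R1=0xb8 R2=0xdc R3=0xf1 R4=0xa2 R5=0xf1  N=1 Z=0
after  2: R0=0xaa R1=0xb8 R2=0xdc R3=0xf1 R4=0xf9 R5=0xf1  N=1 Z=0
after  3: R0=0xaa R1=0xb8 R2=0xdc R3=0xf1 R4=0xdc R5=0xf1  N=1 Z=0
after  4: R0=0xaa R1=0xb8 R2=0xba R3=0xf1 R4=0xdc R5=0xf1  N=1 Z=0
after  5: R0=0xa9 R1=0xb8 R2=0xba R3=0xf1 R4=0xdc R5=0xf1  N=1 Z=0
after  6: R0=0xa9 R1=0xb8 R2=0xb8 R3=0xf1 R4=0xdc R5=0xf1  N=1 Z=0
after  7: R0=0xa9 R1=0xb8 R2=0xb8 R3=0xd0 R4=0xdc R5=0xf1  N=1 Z=0
-- IRQ taken; context saved, return-PC = 8 --

K = 7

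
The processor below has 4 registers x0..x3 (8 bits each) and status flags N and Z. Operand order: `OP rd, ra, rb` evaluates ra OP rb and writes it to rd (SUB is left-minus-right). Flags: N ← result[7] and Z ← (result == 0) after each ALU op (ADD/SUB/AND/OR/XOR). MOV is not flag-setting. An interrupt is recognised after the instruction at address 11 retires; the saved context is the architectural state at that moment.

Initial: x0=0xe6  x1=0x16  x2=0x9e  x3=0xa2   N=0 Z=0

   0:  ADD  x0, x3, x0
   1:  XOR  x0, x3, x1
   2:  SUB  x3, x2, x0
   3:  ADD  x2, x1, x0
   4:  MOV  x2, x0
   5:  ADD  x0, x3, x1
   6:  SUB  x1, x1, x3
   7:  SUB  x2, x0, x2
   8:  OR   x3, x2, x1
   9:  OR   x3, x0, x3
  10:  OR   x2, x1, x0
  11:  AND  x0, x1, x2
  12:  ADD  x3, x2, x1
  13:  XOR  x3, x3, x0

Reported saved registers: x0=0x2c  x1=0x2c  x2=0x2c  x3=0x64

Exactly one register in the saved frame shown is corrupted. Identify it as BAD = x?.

after  0: x0=0x88 x1=0x16 x2=0x9e x3=0xa2  N=1 Z=0
after  1: x0=0xb4 x1=0x16 x2=0x9e x3=0xa2  N=1 Z=0
after  2: x0=0xb4 x1=0x16 x2=0x9e x3=0xea  N=1 Z=0
after  3: x0=0xb4 x1=0x16 x2=0xca x3=0xea  N=1 Z=0
after  4: x0=0xb4 x1=0x16 x2=0xb4 x3=0xea  N=1 Z=0
after  5: x0=0x00 x1=0x16 x2=0xb4 x3=0xea  N=0 Z=1
after  6: x0=0x00 x1=0x2c x2=0xb4 x3=0xea  N=0 Z=0
after  7: x0=0x00 x1=0x2c x2=0x4c x3=0xea  N=0 Z=0
after  8: x0=0x00 x1=0x2c x2=0x4c x3=0x6c  N=0 Z=0
after  9: x0=0x00 x1=0x2c x2=0x4c x3=0x6c  N=0 Z=0
after 10: x0=0x00 x1=0x2c x2=0x2c x3=0x6c  N=0 Z=0
after 11: x0=0x2c x1=0x2c x2=0x2c x3=0x6c  N=0 Z=0
-- IRQ taken; context saved, return-PC = 12 --
mismatch: x3: reported 0x64 vs actual 0x6c

BAD = x3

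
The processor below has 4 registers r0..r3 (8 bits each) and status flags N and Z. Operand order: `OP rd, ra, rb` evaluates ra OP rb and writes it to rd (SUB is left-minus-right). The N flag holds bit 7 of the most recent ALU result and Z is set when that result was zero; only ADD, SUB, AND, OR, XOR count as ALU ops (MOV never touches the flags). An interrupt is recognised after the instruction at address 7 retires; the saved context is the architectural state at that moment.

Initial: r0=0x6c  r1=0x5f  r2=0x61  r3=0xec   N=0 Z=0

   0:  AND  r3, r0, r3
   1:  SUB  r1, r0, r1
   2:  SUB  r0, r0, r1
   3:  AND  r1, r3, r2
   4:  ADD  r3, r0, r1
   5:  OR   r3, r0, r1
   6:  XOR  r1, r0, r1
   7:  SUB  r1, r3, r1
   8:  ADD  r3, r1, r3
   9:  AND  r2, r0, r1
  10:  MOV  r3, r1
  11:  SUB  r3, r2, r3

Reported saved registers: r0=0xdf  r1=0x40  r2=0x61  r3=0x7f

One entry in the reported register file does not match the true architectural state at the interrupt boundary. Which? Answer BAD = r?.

after  0: r0=0x6c r1=0x5f r2=0x61 r3=0x6c  N=0 Z=0
after  1: r0=0x6c r1=0x0d r2=0x61 r3=0x6c  N=0 Z=0
after  2: r0=0x5f r1=0x0d r2=0x61 r3=0x6c  N=0 Z=0
after  3: r0=0x5f r1=0x60 r2=0x61 r3=0x6c  N=0 Z=0
after  4: r0=0x5f r1=0x60 r2=0x61 r3=0xbf  N=1 Z=0
after  5: r0=0x5f r1=0x60 r2=0x61 r3=0x7f  N=0 Z=0
after  6: r0=0x5f r1=0x3f r2=0x61 r3=0x7f  N=0 Z=0
after  7: r0=0x5f r1=0x40 r2=0x61 r3=0x7f  N=0 Z=0
-- IRQ taken; context saved, return-PC = 8 --
mismatch: r0: reported 0xdf vs actual 0x5f

BAD = r0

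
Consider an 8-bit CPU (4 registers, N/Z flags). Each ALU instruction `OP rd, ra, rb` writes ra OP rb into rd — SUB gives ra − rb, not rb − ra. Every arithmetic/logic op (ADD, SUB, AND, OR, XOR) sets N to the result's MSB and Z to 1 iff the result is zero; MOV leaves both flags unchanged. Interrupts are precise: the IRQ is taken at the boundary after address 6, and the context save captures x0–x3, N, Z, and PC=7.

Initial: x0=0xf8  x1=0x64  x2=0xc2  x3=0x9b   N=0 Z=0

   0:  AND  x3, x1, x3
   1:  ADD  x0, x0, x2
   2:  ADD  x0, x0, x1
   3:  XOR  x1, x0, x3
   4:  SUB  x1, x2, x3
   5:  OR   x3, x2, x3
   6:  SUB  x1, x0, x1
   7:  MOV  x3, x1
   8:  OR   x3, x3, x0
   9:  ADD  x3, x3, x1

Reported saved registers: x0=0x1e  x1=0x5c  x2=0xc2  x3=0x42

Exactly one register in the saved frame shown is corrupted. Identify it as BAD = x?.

BAD = x3

after  0: x0=0xf8 x1=0x64 x2=0xc2 x3=0x00  N=0 Z=1
after  1: x0=0xba x1=0x64 x2=0xc2 x3=0x00  N=1 Z=0
after  2: x0=0x1e x1=0x64 x2=0xc2 x3=0x00  N=0 Z=0
after  3: x0=0x1e x1=0x1e x2=0xc2 x3=0x00  N=0 Z=0
after  4: x0=0x1e x1=0xc2 x2=0xc2 x3=0x00  N=1 Z=0
after  5: x0=0x1e x1=0xc2 x2=0xc2 x3=0xc2  N=1 Z=0
after  6: x0=0x1e x1=0x5c x2=0xc2 x3=0xc2  N=0 Z=0
-- IRQ taken; context saved, return-PC = 7 --
mismatch: x3: reported 0x42 vs actual 0xc2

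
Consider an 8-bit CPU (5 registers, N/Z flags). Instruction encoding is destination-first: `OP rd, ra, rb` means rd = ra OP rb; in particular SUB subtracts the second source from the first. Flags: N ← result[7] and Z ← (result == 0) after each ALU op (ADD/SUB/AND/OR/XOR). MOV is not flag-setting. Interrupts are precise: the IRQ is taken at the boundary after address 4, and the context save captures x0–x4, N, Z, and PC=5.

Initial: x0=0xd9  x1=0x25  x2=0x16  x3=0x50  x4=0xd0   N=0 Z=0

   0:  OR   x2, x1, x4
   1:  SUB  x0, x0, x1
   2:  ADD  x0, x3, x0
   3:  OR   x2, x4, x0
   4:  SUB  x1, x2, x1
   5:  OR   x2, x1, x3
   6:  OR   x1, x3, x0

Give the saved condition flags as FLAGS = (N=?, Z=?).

after  0: x0=0xd9 x1=0x25 x2=0xf5 x3=0x50 x4=0xd0  N=1 Z=0
after  1: x0=0xb4 x1=0x25 x2=0xf5 x3=0x50 x4=0xd0  N=1 Z=0
after  2: x0=0x04 x1=0x25 x2=0xf5 x3=0x50 x4=0xd0  N=0 Z=0
after  3: x0=0x04 x1=0x25 x2=0xd4 x3=0x50 x4=0xd0  N=1 Z=0
after  4: x0=0x04 x1=0xaf x2=0xd4 x3=0x50 x4=0xd0  N=1 Z=0
-- IRQ taken; context saved, return-PC = 5 --

FLAGS = (N=1, Z=0)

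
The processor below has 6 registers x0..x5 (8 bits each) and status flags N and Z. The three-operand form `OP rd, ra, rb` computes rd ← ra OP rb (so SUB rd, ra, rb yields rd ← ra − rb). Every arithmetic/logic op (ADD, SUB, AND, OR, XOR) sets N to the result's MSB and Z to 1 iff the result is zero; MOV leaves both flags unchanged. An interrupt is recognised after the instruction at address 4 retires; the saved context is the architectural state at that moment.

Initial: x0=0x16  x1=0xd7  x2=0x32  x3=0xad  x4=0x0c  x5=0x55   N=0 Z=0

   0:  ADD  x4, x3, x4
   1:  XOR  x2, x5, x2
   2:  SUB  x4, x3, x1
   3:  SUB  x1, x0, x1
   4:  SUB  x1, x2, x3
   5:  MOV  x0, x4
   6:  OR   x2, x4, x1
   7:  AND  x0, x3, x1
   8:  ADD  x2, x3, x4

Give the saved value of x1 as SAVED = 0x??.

SAVED = 0xba

after  0: x0=0x16 x1=0xd7 x2=0x32 x3=0xad x4=0xb9 x5=0x55  N=1 Z=0
after  1: x0=0x16 x1=0xd7 x2=0x67 x3=0xad x4=0xb9 x5=0x55  N=0 Z=0
after  2: x0=0x16 x1=0xd7 x2=0x67 x3=0xad x4=0xd6 x5=0x55  N=1 Z=0
after  3: x0=0x16 x1=0x3f x2=0x67 x3=0xad x4=0xd6 x5=0x55  N=0 Z=0
after  4: x0=0x16 x1=0xba x2=0x67 x3=0xad x4=0xd6 x5=0x55  N=1 Z=0
-- IRQ taken; context saved, return-PC = 5 --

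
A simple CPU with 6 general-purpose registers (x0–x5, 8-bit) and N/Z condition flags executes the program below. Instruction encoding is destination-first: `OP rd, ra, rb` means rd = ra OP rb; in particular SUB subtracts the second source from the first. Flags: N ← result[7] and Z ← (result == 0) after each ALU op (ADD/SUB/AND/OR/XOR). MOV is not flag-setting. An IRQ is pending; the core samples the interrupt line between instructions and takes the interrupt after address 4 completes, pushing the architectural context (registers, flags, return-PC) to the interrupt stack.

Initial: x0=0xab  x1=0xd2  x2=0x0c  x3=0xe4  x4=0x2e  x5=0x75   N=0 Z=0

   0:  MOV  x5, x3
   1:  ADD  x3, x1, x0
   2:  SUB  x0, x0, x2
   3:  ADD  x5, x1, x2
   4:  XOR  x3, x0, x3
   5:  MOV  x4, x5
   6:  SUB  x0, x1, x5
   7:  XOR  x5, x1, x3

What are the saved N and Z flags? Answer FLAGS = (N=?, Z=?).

FLAGS = (N=1, Z=0)

after  0: x0=0xab x1=0xd2 x2=0x0c x3=0xe4 x4=0x2e x5=0xe4  N=0 Z=0
after  1: x0=0xab x1=0xd2 x2=0x0c x3=0x7d x4=0x2e x5=0xe4  N=0 Z=0
after  2: x0=0x9f x1=0xd2 x2=0x0c x3=0x7d x4=0x2e x5=0xe4  N=1 Z=0
after  3: x0=0x9f x1=0xd2 x2=0x0c x3=0x7d x4=0x2e x5=0xde  N=1 Z=0
after  4: x0=0x9f x1=0xd2 x2=0x0c x3=0xe2 x4=0x2e x5=0xde  N=1 Z=0
-- IRQ taken; context saved, return-PC = 5 --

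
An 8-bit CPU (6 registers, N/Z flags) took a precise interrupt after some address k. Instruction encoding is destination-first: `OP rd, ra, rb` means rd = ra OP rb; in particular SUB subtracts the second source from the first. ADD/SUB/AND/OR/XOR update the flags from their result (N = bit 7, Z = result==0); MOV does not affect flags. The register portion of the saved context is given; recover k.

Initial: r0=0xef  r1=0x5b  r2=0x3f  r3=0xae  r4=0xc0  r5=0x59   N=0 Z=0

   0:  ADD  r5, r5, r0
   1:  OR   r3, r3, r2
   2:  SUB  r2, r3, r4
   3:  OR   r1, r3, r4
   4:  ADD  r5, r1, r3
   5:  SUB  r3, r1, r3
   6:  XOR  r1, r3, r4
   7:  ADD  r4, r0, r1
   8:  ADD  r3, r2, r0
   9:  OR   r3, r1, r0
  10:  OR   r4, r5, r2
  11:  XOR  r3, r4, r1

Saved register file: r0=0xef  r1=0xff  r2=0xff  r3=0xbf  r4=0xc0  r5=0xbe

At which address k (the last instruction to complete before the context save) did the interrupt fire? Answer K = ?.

K = 4

after  0: r0=0xef r1=0x5b r2=0x3f r3=0xae r4=0xc0 r5=0x48  N=0 Z=0
after  1: r0=0xef r1=0x5b r2=0x3f r3=0xbf r4=0xc0 r5=0x48  N=1 Z=0
after  2: r0=0xef r1=0x5b r2=0xff r3=0xbf r4=0xc0 r5=0x48  N=1 Z=0
after  3: r0=0xef r1=0xff r2=0xff r3=0xbf r4=0xc0 r5=0x48  N=1 Z=0
after  4: r0=0xef r1=0xff r2=0xff r3=0xbf r4=0xc0 r5=0xbe  N=1 Z=0
-- IRQ taken; context saved, return-PC = 5 --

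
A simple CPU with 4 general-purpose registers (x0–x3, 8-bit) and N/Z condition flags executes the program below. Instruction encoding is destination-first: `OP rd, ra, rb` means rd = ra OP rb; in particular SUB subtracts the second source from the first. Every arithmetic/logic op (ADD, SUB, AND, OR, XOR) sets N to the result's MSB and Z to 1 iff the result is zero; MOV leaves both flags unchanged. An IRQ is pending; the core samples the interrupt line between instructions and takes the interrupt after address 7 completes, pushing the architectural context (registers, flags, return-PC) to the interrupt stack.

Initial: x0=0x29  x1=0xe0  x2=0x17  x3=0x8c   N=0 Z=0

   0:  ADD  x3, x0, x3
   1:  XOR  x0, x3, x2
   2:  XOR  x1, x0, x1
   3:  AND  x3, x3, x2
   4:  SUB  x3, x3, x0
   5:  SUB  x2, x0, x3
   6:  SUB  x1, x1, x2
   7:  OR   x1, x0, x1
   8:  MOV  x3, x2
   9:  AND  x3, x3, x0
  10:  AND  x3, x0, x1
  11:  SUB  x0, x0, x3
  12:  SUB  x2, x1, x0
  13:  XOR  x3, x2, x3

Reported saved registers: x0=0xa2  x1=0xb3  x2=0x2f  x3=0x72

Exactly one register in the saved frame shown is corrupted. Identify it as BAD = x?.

BAD = x3

after  0: x0=0x29 x1=0xe0 x2=0x17 x3=0xb5  N=1 Z=0
after  1: x0=0xa2 x1=0xe0 x2=0x17 x3=0xb5  N=1 Z=0
after  2: x0=0xa2 x1=0x42 x2=0x17 x3=0xb5  N=0 Z=0
after  3: x0=0xa2 x1=0x42 x2=0x17 x3=0x15  N=0 Z=0
after  4: x0=0xa2 x1=0x42 x2=0x17 x3=0x73  N=0 Z=0
after  5: x0=0xa2 x1=0x42 x2=0x2f x3=0x73  N=0 Z=0
after  6: x0=0xa2 x1=0x13 x2=0x2f x3=0x73  N=0 Z=0
after  7: x0=0xa2 x1=0xb3 x2=0x2f x3=0x73  N=1 Z=0
-- IRQ taken; context saved, return-PC = 8 --
mismatch: x3: reported 0x72 vs actual 0x73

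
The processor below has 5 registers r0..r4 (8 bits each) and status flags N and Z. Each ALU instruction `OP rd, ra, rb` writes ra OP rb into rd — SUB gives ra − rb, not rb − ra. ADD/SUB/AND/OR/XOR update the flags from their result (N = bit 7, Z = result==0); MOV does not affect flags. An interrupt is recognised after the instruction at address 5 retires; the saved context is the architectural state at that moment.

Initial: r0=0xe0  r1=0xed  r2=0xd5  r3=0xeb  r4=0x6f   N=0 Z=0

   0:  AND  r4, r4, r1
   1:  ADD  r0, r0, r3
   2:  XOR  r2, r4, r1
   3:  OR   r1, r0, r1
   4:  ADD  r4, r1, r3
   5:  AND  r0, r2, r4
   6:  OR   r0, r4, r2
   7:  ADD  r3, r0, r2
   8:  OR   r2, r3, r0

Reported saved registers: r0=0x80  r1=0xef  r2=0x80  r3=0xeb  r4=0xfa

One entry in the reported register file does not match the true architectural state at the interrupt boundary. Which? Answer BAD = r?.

after  0: r0=0xe0 r1=0xed r2=0xd5 r3=0xeb r4=0x6d  N=0 Z=0
after  1: r0=0xcb r1=0xed r2=0xd5 r3=0xeb r4=0x6d  N=1 Z=0
after  2: r0=0xcb r1=0xed r2=0x80 r3=0xeb r4=0x6d  N=1 Z=0
after  3: r0=0xcb r1=0xef r2=0x80 r3=0xeb r4=0x6d  N=1 Z=0
after  4: r0=0xcb r1=0xef r2=0x80 r3=0xeb r4=0xda  N=1 Z=0
after  5: r0=0x80 r1=0xef r2=0x80 r3=0xeb r4=0xda  N=1 Z=0
-- IRQ taken; context saved, return-PC = 6 --
mismatch: r4: reported 0xfa vs actual 0xda

BAD = r4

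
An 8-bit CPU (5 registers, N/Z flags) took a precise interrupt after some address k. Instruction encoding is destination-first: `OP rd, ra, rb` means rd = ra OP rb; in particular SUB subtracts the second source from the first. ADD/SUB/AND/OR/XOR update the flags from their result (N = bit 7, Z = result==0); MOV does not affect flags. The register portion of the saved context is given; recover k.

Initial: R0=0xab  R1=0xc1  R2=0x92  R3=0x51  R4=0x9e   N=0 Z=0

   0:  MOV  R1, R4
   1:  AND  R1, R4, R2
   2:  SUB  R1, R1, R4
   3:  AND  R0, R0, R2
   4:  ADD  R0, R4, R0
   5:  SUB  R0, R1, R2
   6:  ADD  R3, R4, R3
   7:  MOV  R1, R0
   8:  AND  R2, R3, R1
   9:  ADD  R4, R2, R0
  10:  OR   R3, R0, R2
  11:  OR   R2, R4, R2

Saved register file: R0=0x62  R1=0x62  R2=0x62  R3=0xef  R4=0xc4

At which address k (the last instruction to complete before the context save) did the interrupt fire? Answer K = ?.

after  0: R0=0xab R1=0x9e R2=0x92 R3=0x51 R4=0x9e  N=0 Z=0
after  1: R0=0xab R1=0x92 R2=0x92 R3=0x51 R4=0x9e  N=1 Z=0
after  2: R0=0xab R1=0xf4 R2=0x92 R3=0x51 R4=0x9e  N=1 Z=0
after  3: R0=0x82 R1=0xf4 R2=0x92 R3=0x51 R4=0x9e  N=1 Z=0
after  4: R0=0x20 R1=0xf4 R2=0x92 R3=0x51 R4=0x9e  N=0 Z=0
after  5: R0=0x62 R1=0xf4 R2=0x92 R3=0x51 R4=0x9e  N=0 Z=0
after  6: R0=0x62 R1=0xf4 R2=0x92 R3=0xef R4=0x9e  N=1 Z=0
after  7: R0=0x62 R1=0x62 R2=0x92 R3=0xef R4=0x9e  N=1 Z=0
after  8: R0=0x62 R1=0x62 R2=0x62 R3=0xef R4=0x9e  N=0 Z=0
after  9: R0=0x62 R1=0x62 R2=0x62 R3=0xef R4=0xc4  N=1 Z=0
-- IRQ taken; context saved, return-PC = 10 --

K = 9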